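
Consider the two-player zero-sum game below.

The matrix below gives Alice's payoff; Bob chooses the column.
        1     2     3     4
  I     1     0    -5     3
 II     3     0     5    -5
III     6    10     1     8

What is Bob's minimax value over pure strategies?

5

The worst case (largest entry) in each column is 1: 6, 2: 10, 3: 5, 4: 8.
The best (smallest) of these is 5.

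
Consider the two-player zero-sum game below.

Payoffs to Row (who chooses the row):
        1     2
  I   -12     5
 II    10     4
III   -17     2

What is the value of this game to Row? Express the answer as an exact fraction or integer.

Row III is strictly dominated by row I, so Row never plays it.
The remaining 2×2 game on (I, II) × (1, 2) has no saddle point. Let Row play I with probability p; indifference gives −12p + 10(1−p) = 5p + 4(1−p), so p = 6/23.
Similarly Column's optimal q on 1 is 1/23, and the value is -12·(1/23) + (5)·(22/23) = 98/23.

98/23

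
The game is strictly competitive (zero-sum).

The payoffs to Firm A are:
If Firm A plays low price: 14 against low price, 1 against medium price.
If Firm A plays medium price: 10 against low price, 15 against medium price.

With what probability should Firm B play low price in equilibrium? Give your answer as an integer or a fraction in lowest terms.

7/9

Row minima are 1 and 10, so Firm A's maximin is 10; column maxima are 14 and 15, so Firm B's minimax is 14. These differ, so the equilibrium is in mixed strategies.
Let Firm B play low price with probability q. Firm A is indifferent when 14q + (1−q) = 10q + 15(1−q), giving q = 7/9.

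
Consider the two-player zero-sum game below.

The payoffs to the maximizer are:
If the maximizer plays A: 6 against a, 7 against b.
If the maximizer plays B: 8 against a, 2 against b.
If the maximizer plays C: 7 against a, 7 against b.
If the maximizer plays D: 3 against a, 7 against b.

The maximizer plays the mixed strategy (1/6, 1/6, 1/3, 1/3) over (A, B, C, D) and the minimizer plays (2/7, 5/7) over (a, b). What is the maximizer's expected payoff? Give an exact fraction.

Against (2/7, 5/7), each row's expected payoff is A: 47/7; B: 26/7; C: 7; D: 41/7.
Taking the (1/6, 1/6, 1/3, 1/3)-weighted average: (1/6)·(47/7) + (1/6)·(26/7) + (1/3)·(7) + (1/3)·(41/7) = 253/42.

253/42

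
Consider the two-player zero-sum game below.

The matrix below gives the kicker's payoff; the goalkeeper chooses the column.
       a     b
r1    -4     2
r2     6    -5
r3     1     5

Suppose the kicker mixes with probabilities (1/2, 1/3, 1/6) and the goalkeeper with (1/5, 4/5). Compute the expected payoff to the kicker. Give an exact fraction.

1/6

Against (1/5, 4/5), each row's expected payoff is r1: 4/5; r2: -14/5; r3: 21/5.
Taking the (1/2, 1/3, 1/6)-weighted average: (1/2)·(4/5) + (1/3)·(-14/5) + (1/6)·(21/5) = 1/6.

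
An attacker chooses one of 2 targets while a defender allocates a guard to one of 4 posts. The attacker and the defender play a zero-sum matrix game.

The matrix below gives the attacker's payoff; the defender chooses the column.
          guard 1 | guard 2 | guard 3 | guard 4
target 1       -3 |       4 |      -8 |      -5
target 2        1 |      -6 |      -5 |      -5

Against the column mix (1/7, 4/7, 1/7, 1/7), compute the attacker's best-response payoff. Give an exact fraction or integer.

target 1: (-3)·(1/7) + (4)·(4/7) + (-8)·(1/7) + (-5)·(1/7) = 0.
target 2: (1)·(1/7) + (-6)·(4/7) + (-5)·(1/7) + (-5)·(1/7) = -33/7.
The best pure response is target 1 with expected payoff 0.

0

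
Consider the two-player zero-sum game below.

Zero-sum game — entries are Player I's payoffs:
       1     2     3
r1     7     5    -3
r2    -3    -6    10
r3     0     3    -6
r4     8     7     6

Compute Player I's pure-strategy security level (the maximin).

6

The worst-case payoff for each row is r1: -3, r2: -6, r3: -6, r4: 6.
The best of these is 6.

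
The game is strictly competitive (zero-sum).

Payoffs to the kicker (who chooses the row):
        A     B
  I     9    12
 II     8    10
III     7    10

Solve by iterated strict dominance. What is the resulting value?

9

Column B is strictly dominated by A for the goalkeeper (9<12, 8<10, 7<10); eliminate B.
Row III is strictly dominated by row I (9>7); eliminate III.
Row II is strictly dominated by row I (9>8); eliminate II.
Only (I, A) remains, with payoff 9.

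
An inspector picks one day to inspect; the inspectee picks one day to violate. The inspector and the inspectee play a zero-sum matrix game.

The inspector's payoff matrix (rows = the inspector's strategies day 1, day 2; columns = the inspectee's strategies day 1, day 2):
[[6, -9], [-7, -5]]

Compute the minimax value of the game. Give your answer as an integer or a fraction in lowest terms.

-93/17

Row minima are -9 and -7, so the inspector's maximin is -7; column maxima are 6 and -5, so the inspectee's minimax is -5. These differ, so the equilibrium is in mixed strategies.
Let the inspector play day 1 with probability p. The inspectee is indifferent when 6p − 7(1−p) = −9p − 5(1−p), giving p = 2/17.
Let the inspectee play day 1 with probability q. The inspector is indifferent when 6q − 9(1−q) = −7q − 5(1−q), giving q = 4/17.
The value is 6·(4/17) + (-9)·(13/17) = -93/17.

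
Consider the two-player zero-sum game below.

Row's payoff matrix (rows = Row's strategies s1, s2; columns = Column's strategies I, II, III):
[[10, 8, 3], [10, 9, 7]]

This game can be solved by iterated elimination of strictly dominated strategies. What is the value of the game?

Column I is strictly dominated by II for Column (8<10, 9<10); eliminate I.
Column II is strictly dominated by III for Column (3<8, 7<9); eliminate II.
Row s1 is strictly dominated by row s2 (7>3); eliminate s1.
Only (s2, III) remains, with payoff 7.

7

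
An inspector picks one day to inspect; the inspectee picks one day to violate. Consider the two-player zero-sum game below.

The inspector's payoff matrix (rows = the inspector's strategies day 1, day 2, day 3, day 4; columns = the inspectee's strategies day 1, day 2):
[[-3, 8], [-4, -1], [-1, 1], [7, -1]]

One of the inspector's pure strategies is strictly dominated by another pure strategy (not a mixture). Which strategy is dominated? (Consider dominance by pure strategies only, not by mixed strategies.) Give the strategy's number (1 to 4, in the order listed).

Compare day 2 with day 1: -3 > -4, 8 > -1.
So day 1 strictly dominates day 2 for the inspector; day 2 is strictly dominated.

2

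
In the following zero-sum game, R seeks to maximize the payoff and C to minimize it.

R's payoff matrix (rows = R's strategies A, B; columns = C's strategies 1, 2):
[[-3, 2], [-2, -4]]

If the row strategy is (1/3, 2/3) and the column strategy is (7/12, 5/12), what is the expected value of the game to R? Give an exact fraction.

-79/36

Against (7/12, 5/12), each row's expected payoff is A: -11/12; B: -17/6.
Taking the (1/3, 2/3)-weighted average: (1/3)·(-11/12) + (2/3)·(-17/6) = -79/36.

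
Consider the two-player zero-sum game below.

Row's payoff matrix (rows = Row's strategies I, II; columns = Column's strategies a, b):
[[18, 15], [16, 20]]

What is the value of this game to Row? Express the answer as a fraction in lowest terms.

120/7

Row minima are 15 and 16, so Row's maximin is 16; column maxima are 18 and 20, so Column's minimax is 18. These differ, so the equilibrium is in mixed strategies.
Let Row play I with probability p. Column is indifferent when 18p + 16(1−p) = 15p + 20(1−p), giving p = 4/7.
Let Column play a with probability q. Row is indifferent when 18q + 15(1−q) = 16q + 20(1−q), giving q = 5/7.
The value is 18·(5/7) + (15)·(2/7) = 120/7.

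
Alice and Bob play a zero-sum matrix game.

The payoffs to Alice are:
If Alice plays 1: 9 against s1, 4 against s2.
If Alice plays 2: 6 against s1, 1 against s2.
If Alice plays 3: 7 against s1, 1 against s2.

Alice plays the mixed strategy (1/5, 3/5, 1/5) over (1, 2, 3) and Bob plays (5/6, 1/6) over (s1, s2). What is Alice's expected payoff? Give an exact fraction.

Against (5/6, 1/6), each row's expected payoff is 1: 49/6; 2: 31/6; 3: 6.
Taking the (1/5, 3/5, 1/5)-weighted average: (1/5)·(49/6) + (3/5)·(31/6) + (1/5)·(6) = 89/15.

89/15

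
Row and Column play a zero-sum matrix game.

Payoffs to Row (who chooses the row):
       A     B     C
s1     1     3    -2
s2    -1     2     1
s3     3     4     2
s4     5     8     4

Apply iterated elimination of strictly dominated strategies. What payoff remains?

4

Column B is strictly dominated by A for Column (1<3, -1<2, 3<4, 5<8); eliminate B.
Row s1 is strictly dominated by row s3 (3>1, 2>-2); eliminate s1.
Row s2 is strictly dominated by row s3 (3>-1, 2>1); eliminate s2.
Column A is strictly dominated by C for Column (2<3, 4<5); eliminate A.
Row s3 is strictly dominated by row s4 (4>2); eliminate s3.
Only (s4, C) remains, with payoff 4.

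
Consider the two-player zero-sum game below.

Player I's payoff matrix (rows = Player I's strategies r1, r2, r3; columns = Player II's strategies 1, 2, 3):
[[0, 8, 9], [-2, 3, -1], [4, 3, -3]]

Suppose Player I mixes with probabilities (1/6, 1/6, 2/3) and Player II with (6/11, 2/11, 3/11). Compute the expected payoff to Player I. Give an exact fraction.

Against (6/11, 2/11, 3/11), each row's expected payoff is r1: 43/11; r2: -9/11; r3: 21/11.
Taking the (1/6, 1/6, 2/3)-weighted average: (1/6)·(43/11) + (1/6)·(-9/11) + (2/3)·(21/11) = 59/33.

59/33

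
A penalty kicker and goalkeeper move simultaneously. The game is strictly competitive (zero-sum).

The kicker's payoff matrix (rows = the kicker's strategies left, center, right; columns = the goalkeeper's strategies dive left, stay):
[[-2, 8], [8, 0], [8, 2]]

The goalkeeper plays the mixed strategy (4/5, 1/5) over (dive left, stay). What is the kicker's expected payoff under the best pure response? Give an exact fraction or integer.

34/5

left: (-2)·(4/5) + (8)·(1/5) = 0.
center: (8)·(4/5) + (0)·(1/5) = 32/5.
right: (8)·(4/5) + (2)·(1/5) = 34/5.
The best pure response is right with expected payoff 34/5.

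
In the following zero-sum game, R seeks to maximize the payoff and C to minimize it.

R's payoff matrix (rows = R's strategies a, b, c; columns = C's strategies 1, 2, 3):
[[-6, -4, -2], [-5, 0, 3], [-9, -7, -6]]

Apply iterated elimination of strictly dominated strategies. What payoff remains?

Column 2 is strictly dominated by 1 for C (-6<-4, -5<0, -9<-7); eliminate 2.
Row a is strictly dominated by row b (-5>-6, 3>-2); eliminate a.
Column 3 is strictly dominated by 1 for C (-5<3, -9<-6); eliminate 3.
Row c is strictly dominated by row b (-5>-9); eliminate c.
Only (b, 1) remains, with payoff -5.

-5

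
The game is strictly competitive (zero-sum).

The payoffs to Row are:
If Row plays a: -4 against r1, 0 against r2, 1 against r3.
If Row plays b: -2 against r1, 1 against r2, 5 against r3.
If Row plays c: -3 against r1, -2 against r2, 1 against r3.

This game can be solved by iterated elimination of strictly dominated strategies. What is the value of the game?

-2

Column r2 is strictly dominated by r1 for Column (-4<0, -2<1, -3<-2); eliminate r2.
Row c is strictly dominated by row b (-2>-3, 5>1); eliminate c.
Row a is strictly dominated by row b (-2>-4, 5>1); eliminate a.
Column r3 is strictly dominated by r1 for Column (-2<5); eliminate r3.
Only (b, r1) remains, with payoff -2.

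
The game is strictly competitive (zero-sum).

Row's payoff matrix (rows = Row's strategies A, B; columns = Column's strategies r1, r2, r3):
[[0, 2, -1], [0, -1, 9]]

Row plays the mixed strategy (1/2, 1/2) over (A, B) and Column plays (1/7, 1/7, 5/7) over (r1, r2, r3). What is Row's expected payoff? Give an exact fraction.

41/14

Against (1/7, 1/7, 5/7), each row's expected payoff is A: -3/7; B: 44/7.
Taking the (1/2, 1/2)-weighted average: (1/2)·(-3/7) + (1/2)·(44/7) = 41/14.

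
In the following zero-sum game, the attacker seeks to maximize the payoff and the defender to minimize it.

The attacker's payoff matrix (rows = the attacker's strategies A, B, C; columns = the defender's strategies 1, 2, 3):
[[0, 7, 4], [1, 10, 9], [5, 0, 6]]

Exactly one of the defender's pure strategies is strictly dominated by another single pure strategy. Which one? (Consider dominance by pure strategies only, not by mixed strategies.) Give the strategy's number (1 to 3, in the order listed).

3

The defender prefers columns that give the attacker less. Compare 3 with 1: 0 < 4, 1 < 9, 5 < 6.
So 1 strictly dominates 3 for the defender; 3 is strictly dominated.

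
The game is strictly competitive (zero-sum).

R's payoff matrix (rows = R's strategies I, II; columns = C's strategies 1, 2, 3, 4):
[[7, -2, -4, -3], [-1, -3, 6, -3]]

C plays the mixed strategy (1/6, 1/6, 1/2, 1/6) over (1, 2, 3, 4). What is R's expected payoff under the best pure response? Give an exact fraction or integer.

11/6

I: (7)·(1/6) + (-2)·(1/6) + (-4)·(1/2) + (-3)·(1/6) = -5/3.
II: (-1)·(1/6) + (-3)·(1/6) + (6)·(1/2) + (-3)·(1/6) = 11/6.
The best pure response is II with expected payoff 11/6.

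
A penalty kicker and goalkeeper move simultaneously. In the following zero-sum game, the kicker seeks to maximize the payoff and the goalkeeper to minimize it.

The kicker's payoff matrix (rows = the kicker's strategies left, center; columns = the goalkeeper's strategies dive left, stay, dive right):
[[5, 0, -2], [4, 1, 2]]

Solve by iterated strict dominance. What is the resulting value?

1

Column dive left is strictly dominated by stay for the goalkeeper (0<5, 1<4); eliminate dive left.
Row left is strictly dominated by row center (1>0, 2>-2); eliminate left.
Column dive right is strictly dominated by stay for the goalkeeper (1<2); eliminate dive right.
Only (center, stay) remains, with payoff 1.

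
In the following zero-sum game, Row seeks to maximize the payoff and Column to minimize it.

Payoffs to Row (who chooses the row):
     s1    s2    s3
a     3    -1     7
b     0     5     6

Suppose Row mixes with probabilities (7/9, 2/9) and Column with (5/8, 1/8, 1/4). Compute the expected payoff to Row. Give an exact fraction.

Against (5/8, 1/8, 1/4), each row's expected payoff is a: 7/2; b: 17/8.
Taking the (7/9, 2/9)-weighted average: (7/9)·(7/2) + (2/9)·(17/8) = 115/36.

115/36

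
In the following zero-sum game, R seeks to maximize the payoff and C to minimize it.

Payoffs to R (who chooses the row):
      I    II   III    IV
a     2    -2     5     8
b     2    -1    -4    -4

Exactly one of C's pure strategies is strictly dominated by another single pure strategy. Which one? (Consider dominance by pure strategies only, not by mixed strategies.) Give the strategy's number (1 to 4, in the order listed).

1

C prefers columns that give R less. Compare I with II: -2 < 2, -1 < 2.
So II strictly dominates I for C; I is strictly dominated.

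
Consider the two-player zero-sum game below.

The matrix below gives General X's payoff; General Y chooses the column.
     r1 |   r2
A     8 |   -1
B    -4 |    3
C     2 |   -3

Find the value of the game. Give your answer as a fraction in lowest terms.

Row C is strictly dominated by row A, so General X never plays it.
The remaining 2×2 game on (A, B) × (r1, r2) has no saddle point. Let General X play A with probability p; indifference gives 8p − 4(1−p) = −p + 3(1−p), so p = 7/16.
Similarly General Y's optimal q on r1 is 1/4, and the value is 8·(1/4) + (-1)·(3/4) = 5/4.

5/4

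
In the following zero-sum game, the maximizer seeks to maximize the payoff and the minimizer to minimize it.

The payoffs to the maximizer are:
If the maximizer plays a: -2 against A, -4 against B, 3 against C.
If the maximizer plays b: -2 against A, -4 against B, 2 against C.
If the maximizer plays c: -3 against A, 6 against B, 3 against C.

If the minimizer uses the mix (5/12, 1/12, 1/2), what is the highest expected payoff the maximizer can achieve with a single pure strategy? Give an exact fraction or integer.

3/4

a: (-2)·(5/12) + (-4)·(1/12) + (3)·(1/2) = 1/3.
b: (-2)·(5/12) + (-4)·(1/12) + (2)·(1/2) = -1/6.
c: (-3)·(5/12) + (6)·(1/12) + (3)·(1/2) = 3/4.
The best pure response is c with expected payoff 3/4.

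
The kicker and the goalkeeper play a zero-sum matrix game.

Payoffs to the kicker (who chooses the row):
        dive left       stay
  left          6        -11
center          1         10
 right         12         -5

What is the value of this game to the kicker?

Row left is strictly dominated by row right, so the kicker never plays it.
The remaining 2×2 game on (center, right) × (dive left, stay) has no saddle point. Let the kicker play center with probability p; indifference gives p + 12(1−p) = 10p − 5(1−p), so p = 17/26.
Similarly the goalkeeper's optimal q on dive left is 15/26, and the value is 1·(15/26) + (10)·(11/26) = 125/26.

125/26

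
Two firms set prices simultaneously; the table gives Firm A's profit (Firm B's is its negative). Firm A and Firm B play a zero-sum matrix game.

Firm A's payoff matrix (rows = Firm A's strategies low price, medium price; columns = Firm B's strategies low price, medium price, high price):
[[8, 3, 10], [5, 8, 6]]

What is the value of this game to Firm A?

Column high price is strictly dominated by low price for Firm B (it gives Firm A more in every row).
The remaining 2×2 game on (low price, medium price) × (low price, medium price) has no saddle point. Let Firm A play low price with probability p; indifference gives 8p + 5(1−p) = 3p + 8(1−p), so p = 3/8.
Similarly Firm B's optimal q on low price is 5/8, and the value is 8·(5/8) + (3)·(3/8) = 49/8.

49/8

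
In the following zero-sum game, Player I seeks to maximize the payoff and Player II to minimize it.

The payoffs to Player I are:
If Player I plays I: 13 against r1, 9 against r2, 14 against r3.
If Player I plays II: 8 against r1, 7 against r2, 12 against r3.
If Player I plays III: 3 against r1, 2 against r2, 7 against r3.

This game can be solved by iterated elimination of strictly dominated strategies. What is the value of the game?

Column r1 is strictly dominated by r2 for Player II (9<13, 7<8, 2<3); eliminate r1.
Column r3 is strictly dominated by r2 for Player II (9<14, 7<12, 2<7); eliminate r3.
Row III is strictly dominated by row I (9>2); eliminate III.
Row II is strictly dominated by row I (9>7); eliminate II.
Only (I, r2) remains, with payoff 9.

9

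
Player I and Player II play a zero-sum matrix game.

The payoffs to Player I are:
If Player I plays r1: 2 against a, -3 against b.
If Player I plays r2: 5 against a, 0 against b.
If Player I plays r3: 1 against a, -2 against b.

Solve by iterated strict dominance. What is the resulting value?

Column a is strictly dominated by b for Player II (-3<2, 0<5, -2<1); eliminate a.
Row r3 is strictly dominated by row r2 (0>-2); eliminate r3.
Row r1 is strictly dominated by row r2 (0>-3); eliminate r1.
Only (r2, b) remains, with payoff 0.

0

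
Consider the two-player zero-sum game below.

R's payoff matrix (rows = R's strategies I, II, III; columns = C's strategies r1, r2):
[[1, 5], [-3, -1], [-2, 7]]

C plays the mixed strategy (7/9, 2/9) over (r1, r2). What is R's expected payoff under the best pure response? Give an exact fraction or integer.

I: (1)·(7/9) + (5)·(2/9) = 17/9.
II: (-3)·(7/9) + (-1)·(2/9) = -23/9.
III: (-2)·(7/9) + (7)·(2/9) = 0.
The best pure response is I with expected payoff 17/9.

17/9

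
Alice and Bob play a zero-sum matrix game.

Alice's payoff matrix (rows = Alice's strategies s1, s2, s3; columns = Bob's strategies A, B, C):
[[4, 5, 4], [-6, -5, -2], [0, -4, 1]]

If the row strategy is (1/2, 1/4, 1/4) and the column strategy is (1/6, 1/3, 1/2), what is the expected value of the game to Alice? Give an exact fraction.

25/24

Against (1/6, 1/3, 1/2), each row's expected payoff is s1: 13/3; s2: -11/3; s3: -5/6.
Taking the (1/2, 1/4, 1/4)-weighted average: (1/2)·(13/3) + (1/4)·(-11/3) + (1/4)·(-5/6) = 25/24.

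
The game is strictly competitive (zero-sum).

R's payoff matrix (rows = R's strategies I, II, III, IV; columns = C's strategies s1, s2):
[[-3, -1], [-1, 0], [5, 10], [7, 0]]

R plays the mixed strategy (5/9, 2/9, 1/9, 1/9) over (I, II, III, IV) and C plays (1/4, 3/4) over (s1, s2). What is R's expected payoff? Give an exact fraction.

5/18

Against (1/4, 3/4), each row's expected payoff is I: -3/2; II: -1/4; III: 35/4; IV: 7/4.
Taking the (5/9, 2/9, 1/9, 1/9)-weighted average: (5/9)·(-3/2) + (2/9)·(-1/4) + (1/9)·(35/4) + (1/9)·(7/4) = 5/18.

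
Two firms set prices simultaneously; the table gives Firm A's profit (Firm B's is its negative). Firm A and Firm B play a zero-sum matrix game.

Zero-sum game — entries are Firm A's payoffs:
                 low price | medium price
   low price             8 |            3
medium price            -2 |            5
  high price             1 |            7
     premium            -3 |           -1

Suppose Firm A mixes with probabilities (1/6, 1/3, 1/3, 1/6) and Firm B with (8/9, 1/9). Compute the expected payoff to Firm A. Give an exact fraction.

Against (8/9, 1/9), each row's expected payoff is low price: 67/9; medium price: -11/9; high price: 5/3; premium: -25/9.
Taking the (1/6, 1/3, 1/3, 1/6)-weighted average: (1/6)·(67/9) + (1/3)·(-11/9) + (1/3)·(5/3) + (1/6)·(-25/9) = 25/27.

25/27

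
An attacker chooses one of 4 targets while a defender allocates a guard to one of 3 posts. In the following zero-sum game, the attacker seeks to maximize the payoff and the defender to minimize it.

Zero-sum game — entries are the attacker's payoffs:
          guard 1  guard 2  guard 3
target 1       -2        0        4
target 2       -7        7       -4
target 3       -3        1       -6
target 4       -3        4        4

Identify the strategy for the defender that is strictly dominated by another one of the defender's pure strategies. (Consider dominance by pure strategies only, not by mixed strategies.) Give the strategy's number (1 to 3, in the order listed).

2

The defender prefers columns that give the attacker less. Compare guard 2 with guard 1: -2 < 0, -7 < 7, -3 < 1, -3 < 4.
So guard 1 strictly dominates guard 2 for the defender; guard 2 is strictly dominated.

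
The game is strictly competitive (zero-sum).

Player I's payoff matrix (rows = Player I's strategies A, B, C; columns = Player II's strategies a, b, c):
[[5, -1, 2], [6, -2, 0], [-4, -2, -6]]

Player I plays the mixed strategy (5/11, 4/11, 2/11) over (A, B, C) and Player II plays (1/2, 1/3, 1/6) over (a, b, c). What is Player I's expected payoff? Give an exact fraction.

29/22

Against (1/2, 1/3, 1/6), each row's expected payoff is A: 5/2; B: 7/3; C: -11/3.
Taking the (5/11, 4/11, 2/11)-weighted average: (5/11)·(5/2) + (4/11)·(7/3) + (2/11)·(-11/3) = 29/22.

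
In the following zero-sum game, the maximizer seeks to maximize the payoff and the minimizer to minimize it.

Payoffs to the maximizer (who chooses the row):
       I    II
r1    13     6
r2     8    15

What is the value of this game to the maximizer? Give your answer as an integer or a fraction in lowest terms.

21/2

Row minima are 6 and 8, so the maximizer's maximin is 8; column maxima are 13 and 15, so the minimizer's minimax is 13. These differ, so the equilibrium is in mixed strategies.
Let the maximizer play r1 with probability p. The minimizer is indifferent when 13p + 8(1−p) = 6p + 15(1−p), giving p = 1/2.
Let the minimizer play I with probability q. The maximizer is indifferent when 13q + 6(1−q) = 8q + 15(1−q), giving q = 9/14.
The value is 13·(9/14) + (6)·(5/14) = 21/2.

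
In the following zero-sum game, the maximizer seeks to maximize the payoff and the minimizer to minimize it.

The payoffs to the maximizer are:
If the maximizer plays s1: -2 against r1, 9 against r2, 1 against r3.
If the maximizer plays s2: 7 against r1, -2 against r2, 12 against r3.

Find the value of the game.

Column r3 is strictly dominated by r1 for the minimizer (it gives the maximizer more in every row).
The remaining 2×2 game on (s1, s2) × (r1, r2) has no saddle point. Let the maximizer play s1 with probability p; indifference gives −2p + 7(1−p) = 9p − 2(1−p), so p = 9/20.
Similarly the minimizer's optimal q on r1 is 11/20, and the value is -2·(11/20) + (9)·(9/20) = 59/20.

59/20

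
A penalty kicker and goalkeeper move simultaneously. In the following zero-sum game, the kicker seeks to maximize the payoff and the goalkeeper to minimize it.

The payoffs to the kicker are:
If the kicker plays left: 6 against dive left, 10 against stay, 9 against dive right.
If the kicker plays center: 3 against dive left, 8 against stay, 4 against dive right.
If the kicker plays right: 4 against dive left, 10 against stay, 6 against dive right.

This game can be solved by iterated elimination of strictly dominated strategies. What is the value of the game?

Column stay is strictly dominated by dive left for the goalkeeper (6<10, 3<8, 4<10); eliminate stay.
Column dive right is strictly dominated by dive left for the goalkeeper (6<9, 3<4, 4<6); eliminate dive right.
Row center is strictly dominated by row left (6>3); eliminate center.
Row right is strictly dominated by row left (6>4); eliminate right.
Only (left, dive left) remains, with payoff 6.

6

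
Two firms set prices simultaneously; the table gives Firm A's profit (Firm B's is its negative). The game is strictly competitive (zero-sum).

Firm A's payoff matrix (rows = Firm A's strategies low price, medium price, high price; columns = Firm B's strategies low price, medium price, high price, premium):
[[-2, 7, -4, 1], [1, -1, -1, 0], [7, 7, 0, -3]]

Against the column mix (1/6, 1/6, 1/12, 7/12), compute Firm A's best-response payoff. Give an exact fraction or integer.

13/12

low price: (-2)·(1/6) + (7)·(1/6) + (-4)·(1/12) + (1)·(7/12) = 13/12.
medium price: (1)·(1/6) + (-1)·(1/6) + (-1)·(1/12) + (0)·(7/12) = -1/12.
high price: (7)·(1/6) + (7)·(1/6) + (0)·(1/12) + (-3)·(7/12) = 7/12.
The best pure response is low price with expected payoff 13/12.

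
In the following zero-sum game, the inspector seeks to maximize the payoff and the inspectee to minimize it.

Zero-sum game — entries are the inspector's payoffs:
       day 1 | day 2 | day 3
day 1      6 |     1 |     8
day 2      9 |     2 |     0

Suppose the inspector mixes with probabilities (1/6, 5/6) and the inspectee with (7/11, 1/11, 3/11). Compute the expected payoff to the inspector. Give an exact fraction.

196/33

Against (7/11, 1/11, 3/11), each row's expected payoff is day 1: 67/11; day 2: 65/11.
Taking the (1/6, 5/6)-weighted average: (1/6)·(67/11) + (5/6)·(65/11) = 196/33.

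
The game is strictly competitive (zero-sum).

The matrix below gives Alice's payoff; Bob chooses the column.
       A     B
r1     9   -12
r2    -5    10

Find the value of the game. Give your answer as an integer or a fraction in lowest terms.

5/6

Row minima are -12 and -5, so Alice's maximin is -5; column maxima are 9 and 10, so Bob's minimax is 9. These differ, so the equilibrium is in mixed strategies.
Let Alice play r1 with probability p. Bob is indifferent when 9p − 5(1−p) = −12p + 10(1−p), giving p = 5/12.
Let Bob play A with probability q. Alice is indifferent when 9q − 12(1−q) = −5q + 10(1−q), giving q = 11/18.
The value is 9·(11/18) + (-12)·(7/18) = 5/6.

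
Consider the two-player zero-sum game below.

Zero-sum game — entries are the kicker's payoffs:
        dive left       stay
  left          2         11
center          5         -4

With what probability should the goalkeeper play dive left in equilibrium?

5/6

Row minima are 2 and -4, so the kicker's maximin is 2; column maxima are 5 and 11, so the goalkeeper's minimax is 5. These differ, so the equilibrium is in mixed strategies.
Let the goalkeeper play dive left with probability q. The kicker is indifferent when 2q + 11(1−q) = 5q − 4(1−q), giving q = 5/6.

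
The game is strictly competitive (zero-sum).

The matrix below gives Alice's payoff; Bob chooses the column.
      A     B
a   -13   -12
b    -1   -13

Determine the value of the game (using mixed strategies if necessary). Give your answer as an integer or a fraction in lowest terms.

-157/13

Row minima are -13 and -13, so Alice's maximin is -13; column maxima are -1 and -12, so Bob's minimax is -12. These differ, so the equilibrium is in mixed strategies.
Let Alice play a with probability p. Bob is indifferent when −13p − (1−p) = −12p − 13(1−p), giving p = 12/13.
Let Bob play A with probability q. Alice is indifferent when −13q − 12(1−q) = −q − 13(1−q), giving q = 1/13.
The value is -13·(1/13) + (-12)·(12/13) = -157/13.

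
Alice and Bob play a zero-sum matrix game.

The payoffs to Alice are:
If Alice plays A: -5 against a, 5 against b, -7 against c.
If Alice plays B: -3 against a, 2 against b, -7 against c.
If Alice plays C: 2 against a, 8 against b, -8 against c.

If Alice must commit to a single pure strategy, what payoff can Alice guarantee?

The worst-case payoff for each row is A: -7, B: -7, C: -8.
The best of these is -7.

-7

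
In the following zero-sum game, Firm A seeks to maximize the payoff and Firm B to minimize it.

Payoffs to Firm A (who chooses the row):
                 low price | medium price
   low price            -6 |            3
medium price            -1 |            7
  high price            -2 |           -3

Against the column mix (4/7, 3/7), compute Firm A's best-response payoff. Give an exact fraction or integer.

low price: (-6)·(4/7) + (3)·(3/7) = -15/7.
medium price: (-1)·(4/7) + (7)·(3/7) = 17/7.
high price: (-2)·(4/7) + (-3)·(3/7) = -17/7.
The best pure response is medium price with expected payoff 17/7.

17/7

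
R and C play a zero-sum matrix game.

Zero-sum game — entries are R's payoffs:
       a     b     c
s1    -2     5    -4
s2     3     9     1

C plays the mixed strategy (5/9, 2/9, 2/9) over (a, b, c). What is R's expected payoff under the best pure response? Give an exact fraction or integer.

s1: (-2)·(5/9) + (5)·(2/9) + (-4)·(2/9) = -8/9.
s2: (3)·(5/9) + (9)·(2/9) + (1)·(2/9) = 35/9.
The best pure response is s2 with expected payoff 35/9.

35/9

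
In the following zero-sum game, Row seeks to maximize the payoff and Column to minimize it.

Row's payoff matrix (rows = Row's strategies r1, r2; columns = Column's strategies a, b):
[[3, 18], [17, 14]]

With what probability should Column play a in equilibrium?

2/9

Row minima are 3 and 14, so Row's maximin is 14; column maxima are 17 and 18, so Column's minimax is 17. These differ, so the equilibrium is in mixed strategies.
Let Column play a with probability q. Row is indifferent when 3q + 18(1−q) = 17q + 14(1−q), giving q = 2/9.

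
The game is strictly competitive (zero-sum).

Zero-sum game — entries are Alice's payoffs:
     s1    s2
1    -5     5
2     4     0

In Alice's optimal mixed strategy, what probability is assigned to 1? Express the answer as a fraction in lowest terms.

2/7

Row minima are -5 and 0, so Alice's maximin is 0; column maxima are 4 and 5, so Bob's minimax is 4. These differ, so the equilibrium is in mixed strategies.
Let Alice play 1 with probability p. Bob is indifferent when −5p + 4(1−p) = 5p, giving p = 2/7.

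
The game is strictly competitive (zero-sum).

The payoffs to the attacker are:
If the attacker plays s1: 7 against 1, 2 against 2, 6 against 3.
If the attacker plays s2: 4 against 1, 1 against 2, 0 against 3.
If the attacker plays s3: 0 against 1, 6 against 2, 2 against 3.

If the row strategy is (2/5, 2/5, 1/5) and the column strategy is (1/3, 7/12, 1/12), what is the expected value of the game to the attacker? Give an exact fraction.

31/10

Against (1/3, 7/12, 1/12), each row's expected payoff is s1: 4; s2: 23/12; s3: 11/3.
Taking the (2/5, 2/5, 1/5)-weighted average: (2/5)·(4) + (2/5)·(23/12) + (1/5)·(11/3) = 31/10.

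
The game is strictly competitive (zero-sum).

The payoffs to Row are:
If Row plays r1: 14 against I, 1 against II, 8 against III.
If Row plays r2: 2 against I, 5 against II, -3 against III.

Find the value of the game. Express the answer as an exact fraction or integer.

43/15

Column I is strictly dominated by III for Column (it gives Row more in every row).
The remaining 2×2 game on (r1, r2) × (II, III) has no saddle point. Let Row play r1 with probability p; indifference gives p + 5(1−p) = 8p − 3(1−p), so p = 8/15.
Similarly Column's optimal q on II is 11/15, and the value is 1·(11/15) + (8)·(4/15) = 43/15.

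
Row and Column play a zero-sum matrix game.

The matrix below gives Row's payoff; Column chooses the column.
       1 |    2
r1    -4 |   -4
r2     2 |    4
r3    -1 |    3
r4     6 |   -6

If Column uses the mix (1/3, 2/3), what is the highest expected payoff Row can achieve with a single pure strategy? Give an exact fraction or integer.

10/3

r1: (-4)·(1/3) + (-4)·(2/3) = -4.
r2: (2)·(1/3) + (4)·(2/3) = 10/3.
r3: (-1)·(1/3) + (3)·(2/3) = 5/3.
r4: (6)·(1/3) + (-6)·(2/3) = -2.
The best pure response is r2 with expected payoff 10/3.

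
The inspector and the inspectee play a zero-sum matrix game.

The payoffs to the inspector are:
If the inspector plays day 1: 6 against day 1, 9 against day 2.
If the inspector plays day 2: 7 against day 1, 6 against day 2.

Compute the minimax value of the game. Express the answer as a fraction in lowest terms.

27/4

Row minima are 6 and 6, so the inspector's maximin is 6; column maxima are 7 and 9, so the inspectee's minimax is 7. These differ, so the equilibrium is in mixed strategies.
Let the inspector play day 1 with probability p. The inspectee is indifferent when 6p + 7(1−p) = 9p + 6(1−p), giving p = 1/4.
Let the inspectee play day 1 with probability q. The inspector is indifferent when 6q + 9(1−q) = 7q + 6(1−q), giving q = 3/4.
The value is 6·(3/4) + (9)·(1/4) = 27/4.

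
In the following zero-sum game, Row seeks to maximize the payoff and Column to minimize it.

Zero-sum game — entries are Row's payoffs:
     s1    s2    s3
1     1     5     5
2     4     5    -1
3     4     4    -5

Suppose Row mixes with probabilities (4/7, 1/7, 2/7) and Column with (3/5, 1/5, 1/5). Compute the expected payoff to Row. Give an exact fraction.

18/7

Against (3/5, 1/5, 1/5), each row's expected payoff is 1: 13/5; 2: 16/5; 3: 11/5.
Taking the (4/7, 1/7, 2/7)-weighted average: (4/7)·(13/5) + (1/7)·(16/5) + (2/7)·(11/5) = 18/7.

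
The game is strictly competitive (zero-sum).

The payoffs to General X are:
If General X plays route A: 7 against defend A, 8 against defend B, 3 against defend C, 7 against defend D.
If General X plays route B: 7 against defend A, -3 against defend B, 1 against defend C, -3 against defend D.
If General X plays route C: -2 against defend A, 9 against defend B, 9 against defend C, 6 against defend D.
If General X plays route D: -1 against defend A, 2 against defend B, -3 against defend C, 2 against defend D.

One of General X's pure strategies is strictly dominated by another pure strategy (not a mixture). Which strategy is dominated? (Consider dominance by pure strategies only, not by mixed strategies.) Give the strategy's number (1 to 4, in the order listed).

Compare route D with route A: 7 > -1, 8 > 2, 3 > -3, 7 > 2.
So route A strictly dominates route D for General X; route D is strictly dominated.

4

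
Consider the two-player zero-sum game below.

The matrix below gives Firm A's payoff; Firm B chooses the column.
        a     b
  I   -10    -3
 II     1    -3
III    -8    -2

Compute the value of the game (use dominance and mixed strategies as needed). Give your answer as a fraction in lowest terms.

-13/5

Row I is strictly dominated by row III, so Firm A never plays it.
The remaining 2×2 game on (II, III) × (a, b) has no saddle point. Let Firm A play II with probability p; indifference gives p − 8(1−p) = −3p − 2(1−p), so p = 3/5.
Similarly Firm B's optimal q on a is 1/10, and the value is 1·(1/10) + (-3)·(9/10) = -13/5.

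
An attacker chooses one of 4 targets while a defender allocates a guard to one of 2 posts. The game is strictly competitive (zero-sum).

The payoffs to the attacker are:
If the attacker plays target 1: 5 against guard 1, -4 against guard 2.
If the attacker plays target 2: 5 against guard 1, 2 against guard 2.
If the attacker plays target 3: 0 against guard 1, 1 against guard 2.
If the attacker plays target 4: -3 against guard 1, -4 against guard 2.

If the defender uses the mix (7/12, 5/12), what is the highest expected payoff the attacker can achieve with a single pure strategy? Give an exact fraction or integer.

target 1: (5)·(7/12) + (-4)·(5/12) = 5/4.
target 2: (5)·(7/12) + (2)·(5/12) = 15/4.
target 3: (0)·(7/12) + (1)·(5/12) = 5/12.
target 4: (-3)·(7/12) + (-4)·(5/12) = -41/12.
The best pure response is target 2 with expected payoff 15/4.

15/4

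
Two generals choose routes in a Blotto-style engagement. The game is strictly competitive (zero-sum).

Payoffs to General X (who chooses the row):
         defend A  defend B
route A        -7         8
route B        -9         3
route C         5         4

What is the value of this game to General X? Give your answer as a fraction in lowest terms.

17/4

Row route B is strictly dominated by row route A, so General X never plays it.
The remaining 2×2 game on (route A, route C) × (defend A, defend B) has no saddle point. Let General X play route A with probability p; indifference gives −7p + 5(1−p) = 8p + 4(1−p), so p = 1/16.
Similarly General Y's optimal q on defend A is 1/4, and the value is -7·(1/4) + (8)·(3/4) = 17/4.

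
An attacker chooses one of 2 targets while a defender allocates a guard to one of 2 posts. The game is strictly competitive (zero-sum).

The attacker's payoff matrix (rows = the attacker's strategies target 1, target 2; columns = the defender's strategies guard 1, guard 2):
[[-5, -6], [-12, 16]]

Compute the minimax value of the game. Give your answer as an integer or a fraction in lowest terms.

-152/29

Row minima are -6 and -12, so the attacker's maximin is -6; column maxima are -5 and 16, so the defender's minimax is -5. These differ, so the equilibrium is in mixed strategies.
Let the attacker play target 1 with probability p. The defender is indifferent when −5p − 12(1−p) = −6p + 16(1−p), giving p = 28/29.
Let the defender play guard 1 with probability q. The attacker is indifferent when −5q − 6(1−q) = −12q + 16(1−q), giving q = 22/29.
The value is -5·(22/29) + (-6)·(7/29) = -152/29.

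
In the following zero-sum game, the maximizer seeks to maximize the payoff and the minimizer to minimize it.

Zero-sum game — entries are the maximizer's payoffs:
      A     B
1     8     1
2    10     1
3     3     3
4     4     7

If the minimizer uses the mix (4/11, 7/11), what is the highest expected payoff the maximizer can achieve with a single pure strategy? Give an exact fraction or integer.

1: (8)·(4/11) + (1)·(7/11) = 39/11.
2: (10)·(4/11) + (1)·(7/11) = 47/11.
3: (3)·(4/11) + (3)·(7/11) = 3.
4: (4)·(4/11) + (7)·(7/11) = 65/11.
The best pure response is 4 with expected payoff 65/11.

65/11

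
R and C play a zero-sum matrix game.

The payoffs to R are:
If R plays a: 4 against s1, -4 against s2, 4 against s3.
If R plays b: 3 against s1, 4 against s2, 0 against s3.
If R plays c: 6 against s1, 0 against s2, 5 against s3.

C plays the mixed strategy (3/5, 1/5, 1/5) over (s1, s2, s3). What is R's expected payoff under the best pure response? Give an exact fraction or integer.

23/5

a: (4)·(3/5) + (-4)·(1/5) + (4)·(1/5) = 12/5.
b: (3)·(3/5) + (4)·(1/5) + (0)·(1/5) = 13/5.
c: (6)·(3/5) + (0)·(1/5) + (5)·(1/5) = 23/5.
The best pure response is c with expected payoff 23/5.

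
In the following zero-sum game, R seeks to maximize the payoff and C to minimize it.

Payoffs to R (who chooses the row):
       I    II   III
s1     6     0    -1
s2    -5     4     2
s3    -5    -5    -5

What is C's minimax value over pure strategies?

The worst case (largest entry) in each column is I: 6, II: 4, III: 2.
The best (smallest) of these is 2.

2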